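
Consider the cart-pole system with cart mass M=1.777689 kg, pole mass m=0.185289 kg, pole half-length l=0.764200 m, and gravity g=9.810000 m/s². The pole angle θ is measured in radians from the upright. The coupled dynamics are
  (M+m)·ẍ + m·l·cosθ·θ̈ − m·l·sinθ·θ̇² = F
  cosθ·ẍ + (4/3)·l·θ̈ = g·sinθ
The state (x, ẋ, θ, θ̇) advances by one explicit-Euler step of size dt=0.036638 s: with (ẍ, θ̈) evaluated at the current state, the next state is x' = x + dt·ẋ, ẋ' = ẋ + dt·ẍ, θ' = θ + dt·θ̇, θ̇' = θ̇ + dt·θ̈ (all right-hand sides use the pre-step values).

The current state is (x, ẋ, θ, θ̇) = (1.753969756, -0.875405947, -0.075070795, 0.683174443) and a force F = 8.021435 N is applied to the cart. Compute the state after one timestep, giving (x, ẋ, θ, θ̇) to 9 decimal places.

sinθ=-0.075000303, cosθ=0.997183511
temp = (F + m·l·θ̇²·sinθ)/(M+m) = (8.021435 + -0.004956589)/1.962978 = 4.083835077
θ̈ = (g·sinθ − cosθ·temp)/(l·(4/3 − m·cos²θ/(M+m))) = -5.076078082
ẍ = temp − m·l·θ̈·cosθ/(M+m) = 4.448962642
Euler: x'=1.753969756+0.036638·-0.875405947=1.721896633, ẋ'=-0.875405947+0.036638·4.448962642=-0.712404854
       θ'=-0.075070795+0.036638·0.683174443=-0.050040650, θ̇'=0.683174443+0.036638·-5.076078082=0.497197094

(1.721896633, -0.712404854, -0.050040650, 0.497197094)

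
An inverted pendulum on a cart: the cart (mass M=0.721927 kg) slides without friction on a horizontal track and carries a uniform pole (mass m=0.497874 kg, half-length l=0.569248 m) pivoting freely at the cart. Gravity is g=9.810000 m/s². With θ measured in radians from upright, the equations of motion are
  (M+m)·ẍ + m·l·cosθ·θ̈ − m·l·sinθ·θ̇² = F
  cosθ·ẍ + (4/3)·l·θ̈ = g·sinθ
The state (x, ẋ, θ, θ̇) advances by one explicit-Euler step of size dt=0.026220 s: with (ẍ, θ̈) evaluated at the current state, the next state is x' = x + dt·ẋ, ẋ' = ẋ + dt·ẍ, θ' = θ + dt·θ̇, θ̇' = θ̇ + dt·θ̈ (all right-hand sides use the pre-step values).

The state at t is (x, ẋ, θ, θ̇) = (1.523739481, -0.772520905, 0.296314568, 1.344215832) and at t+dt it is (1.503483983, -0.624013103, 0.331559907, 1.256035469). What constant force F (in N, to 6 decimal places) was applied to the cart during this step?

F = 5.847705 N

ẍ = (ẋ'−ẋ)/dt = (-0.624013103−-0.772520905)/0.026220 = 5.663913
θ̈ = (θ̇'−θ̇)/dt = (1.256035469−1.344215832)/0.026220 = -3.363095
sinθ=0.291997, cosθ=0.956419
F = (M+m)·ẍ + m·l·cosθ·θ̈ − m·l·sinθ·θ̇² = 6.908847 + -0.911609 − 0.149533 = 5.847705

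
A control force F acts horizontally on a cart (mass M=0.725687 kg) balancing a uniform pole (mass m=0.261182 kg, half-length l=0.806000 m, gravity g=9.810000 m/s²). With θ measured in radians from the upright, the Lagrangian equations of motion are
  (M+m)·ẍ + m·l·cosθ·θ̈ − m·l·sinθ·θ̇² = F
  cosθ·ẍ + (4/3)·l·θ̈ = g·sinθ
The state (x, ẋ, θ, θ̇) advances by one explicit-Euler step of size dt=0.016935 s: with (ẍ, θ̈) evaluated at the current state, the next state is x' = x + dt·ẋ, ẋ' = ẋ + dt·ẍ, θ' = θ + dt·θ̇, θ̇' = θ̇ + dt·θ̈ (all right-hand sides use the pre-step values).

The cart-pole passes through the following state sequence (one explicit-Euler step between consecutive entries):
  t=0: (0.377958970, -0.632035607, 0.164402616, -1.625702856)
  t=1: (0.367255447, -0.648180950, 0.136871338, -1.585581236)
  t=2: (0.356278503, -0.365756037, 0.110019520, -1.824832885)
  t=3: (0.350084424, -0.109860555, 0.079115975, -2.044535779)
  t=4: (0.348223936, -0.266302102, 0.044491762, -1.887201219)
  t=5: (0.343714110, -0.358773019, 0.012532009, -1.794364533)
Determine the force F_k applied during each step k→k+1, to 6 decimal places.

F_0 = -0.539897 N
F_1 = 13.439563 N
F_2 = 12.120533 N
F_3 = -7.236361 N
F_4 = -4.269114 N

step 0→1:
  ẍ = (ẋ'−ẋ)/dt = (-0.648180950−-0.632035607)/0.016935 = -0.953371
  θ̈ = (θ̇'−θ̇)/dt = (-1.585581236−-1.625702856)/0.016935 = 2.369154
  sinθ=0.163663, cosθ=0.986516
  F = (M+m)·ẍ + m·l·cosθ·θ̈ − m·l·sinθ·θ̇² = -0.940853 + 0.492012 − 0.091057 = -0.539897
step 1→2:
  ẍ = (ẋ'−ẋ)/dt = (-0.365756037−-0.648180950)/0.016935 = 16.676995
  θ̈ = (θ̇'−θ̇)/dt = (-1.824832885−-1.585581236)/0.016935 = -14.127644
  sinθ=0.136444, cosθ=0.990648
  F = (M+m)·ẍ + m·l·cosθ·θ̈ − m·l·sinθ·θ̇² = 16.458010 + -2.946234 − 0.072212 = 13.439563
step 2→3:
  ẍ = (ẋ'−ẋ)/dt = (-0.109860555−-0.365756037)/0.016935 = 15.110451
  θ̈ = (θ̇'−θ̇)/dt = (-2.044535779−-1.824832885)/0.016935 = -12.973303
  sinθ=0.109798, cosθ=0.993954
  F = (M+m)·ẍ + m·l·cosθ·θ̈ − m·l·sinθ·θ̇² = 14.912035 + -2.714533 − 0.076969 = 12.120533
step 3→4:
  ẍ = (ẋ'−ẋ)/dt = (-0.266302102−-0.109860555)/0.016935 = -9.237765
  θ̈ = (θ̇'−θ̇)/dt = (-1.887201219−-2.044535779)/0.016935 = 9.290497
  sinθ=0.079033, cosθ=0.996872
  F = (M+m)·ẍ + m·l·cosθ·θ̈ − m·l·sinθ·θ̇² = -9.116464 + 1.949650 − 0.069547 = -7.236361
step 4→5:
  ẍ = (ẋ'−ẋ)/dt = (-0.358773019−-0.266302102)/0.016935 = -5.460344
  θ̈ = (θ̇'−θ̇)/dt = (-1.794364533−-1.887201219)/0.016935 = 5.481942
  sinθ=0.044477, cosθ=0.999010
  F = (M+m)·ẍ + m·l·cosθ·θ̈ − m·l·sinθ·θ̇² = -5.388644 + 1.152876 − 0.033347 = -4.269114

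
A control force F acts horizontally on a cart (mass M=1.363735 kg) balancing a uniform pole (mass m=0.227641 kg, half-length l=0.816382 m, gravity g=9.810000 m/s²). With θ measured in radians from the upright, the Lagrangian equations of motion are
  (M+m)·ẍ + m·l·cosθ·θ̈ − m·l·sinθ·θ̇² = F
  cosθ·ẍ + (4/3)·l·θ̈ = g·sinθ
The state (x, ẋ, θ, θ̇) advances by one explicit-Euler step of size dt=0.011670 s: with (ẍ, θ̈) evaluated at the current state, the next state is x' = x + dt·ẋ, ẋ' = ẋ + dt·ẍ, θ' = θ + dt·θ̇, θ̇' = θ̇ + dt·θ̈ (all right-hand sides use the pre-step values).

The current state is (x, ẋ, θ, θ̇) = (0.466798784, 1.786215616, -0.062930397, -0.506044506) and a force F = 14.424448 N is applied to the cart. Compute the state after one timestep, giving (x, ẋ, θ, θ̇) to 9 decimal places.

(0.487643920, 1.905488614, -0.068835936, -0.622016491)

sinθ=-0.062888869, cosθ=0.998020536
temp = (F + m·l·θ̇²·sinθ)/(M+m) = (14.424448 + -0.002992920)/1.591376 = 9.062254979
θ̈ = (g·sinθ − cosθ·temp)/(l·(4/3 − m·cos²θ/(M+m))) = -9.937616572
ẍ = temp − m·l·θ̈·cosθ/(M+m) = 10.220479660
Euler: x'=0.466798784+0.011670·1.786215616=0.487643920, ẋ'=1.786215616+0.011670·10.220479660=1.905488614
       θ'=-0.062930397+0.011670·-0.506044506=-0.068835936, θ̇'=-0.506044506+0.011670·-9.937616572=-0.622016491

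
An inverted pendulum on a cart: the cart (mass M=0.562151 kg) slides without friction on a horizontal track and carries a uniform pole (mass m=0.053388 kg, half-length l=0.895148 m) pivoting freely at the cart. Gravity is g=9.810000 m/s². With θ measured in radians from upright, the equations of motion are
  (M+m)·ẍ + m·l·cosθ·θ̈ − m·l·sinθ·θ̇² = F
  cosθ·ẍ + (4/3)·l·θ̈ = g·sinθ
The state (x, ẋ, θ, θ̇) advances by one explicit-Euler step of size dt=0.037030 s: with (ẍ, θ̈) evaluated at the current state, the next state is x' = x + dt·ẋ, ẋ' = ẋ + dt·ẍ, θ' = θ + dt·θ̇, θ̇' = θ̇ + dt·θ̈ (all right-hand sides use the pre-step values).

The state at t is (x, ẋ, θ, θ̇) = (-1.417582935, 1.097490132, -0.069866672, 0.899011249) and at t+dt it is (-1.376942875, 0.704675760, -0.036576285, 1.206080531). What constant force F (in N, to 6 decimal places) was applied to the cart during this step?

F = -6.131613 N

ẍ = (ẋ'−ẋ)/dt = (0.704675760−1.097490132)/0.037030 = -10.608004
θ̈ = (θ̇'−θ̇)/dt = (1.206080531−0.899011249)/0.037030 = 8.292446
sinθ=-0.069810, cosθ=0.997560
F = (M+m)·ẍ + m·l·cosθ·θ̈ − m·l·sinθ·θ̇² = -6.529640 + 0.395331 − -0.002696 = -6.131613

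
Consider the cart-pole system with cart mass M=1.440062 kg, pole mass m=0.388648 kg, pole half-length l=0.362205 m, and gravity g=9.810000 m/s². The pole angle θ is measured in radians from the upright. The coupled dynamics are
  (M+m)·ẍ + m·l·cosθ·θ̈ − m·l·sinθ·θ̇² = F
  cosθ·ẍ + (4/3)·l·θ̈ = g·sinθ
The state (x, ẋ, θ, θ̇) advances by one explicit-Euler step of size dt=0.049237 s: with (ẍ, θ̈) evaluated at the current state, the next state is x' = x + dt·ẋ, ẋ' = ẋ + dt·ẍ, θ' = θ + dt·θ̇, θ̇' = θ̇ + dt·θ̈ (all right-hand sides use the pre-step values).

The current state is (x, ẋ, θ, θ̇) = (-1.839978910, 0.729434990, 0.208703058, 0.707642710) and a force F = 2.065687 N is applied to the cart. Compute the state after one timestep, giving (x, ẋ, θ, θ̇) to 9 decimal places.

sinθ=0.207191276, cosθ=0.978300452
temp = (F + m·l·θ̇²·sinθ)/(M+m) = (2.065687 + 0.014605298)/1.828710 = 1.137573644
θ̈ = (g·sinθ − cosθ·temp)/(l·(4/3 − m·cos²θ/(M+m))) = 2.247086714
ẍ = temp − m·l·θ̈·cosθ/(M+m) = 0.968351137
Euler: x'=-1.839978910+0.049237·0.729434990=-1.804063719, ẋ'=0.729434990+0.049237·0.968351137=0.777113695
       θ'=0.208703058+0.049237·0.707642710=0.243545262, θ̇'=0.707642710+0.049237·2.247086714=0.818282519

(-1.804063719, 0.777113695, 0.243545262, 0.818282519)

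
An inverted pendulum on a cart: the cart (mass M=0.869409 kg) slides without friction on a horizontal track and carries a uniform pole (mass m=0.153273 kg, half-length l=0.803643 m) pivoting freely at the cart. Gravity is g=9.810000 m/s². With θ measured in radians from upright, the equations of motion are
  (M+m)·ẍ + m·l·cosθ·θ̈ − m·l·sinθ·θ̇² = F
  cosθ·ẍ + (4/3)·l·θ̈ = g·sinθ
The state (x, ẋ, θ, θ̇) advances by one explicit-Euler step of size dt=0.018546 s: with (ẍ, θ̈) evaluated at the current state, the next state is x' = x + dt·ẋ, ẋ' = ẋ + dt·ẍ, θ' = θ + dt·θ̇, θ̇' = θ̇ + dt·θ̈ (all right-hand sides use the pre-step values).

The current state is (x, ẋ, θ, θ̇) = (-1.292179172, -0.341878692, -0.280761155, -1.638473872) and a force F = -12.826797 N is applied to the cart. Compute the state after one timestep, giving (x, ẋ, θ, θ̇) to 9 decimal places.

(-1.298519654, -0.597201452, -0.311148291, -1.456570935)

sinθ=-0.277087081, cosθ=0.960844810
temp = (F + m·l·θ̇²·sinθ)/(M+m) = (-12.826797 + -0.091627142)/1.022682 = -12.631907223
θ̈ = (g·sinθ − cosθ·temp)/(l·(4/3 − m·cos²θ/(M+m))) = 9.808203203
ẍ = temp − m·l·θ̈·cosθ/(M+m) = -13.766998838
Euler: x'=-1.292179172+0.018546·-0.341878692=-1.298519654, ẋ'=-0.341878692+0.018546·-13.766998838=-0.597201452
       θ'=-0.280761155+0.018546·-1.638473872=-0.311148291, θ̇'=-1.638473872+0.018546·9.808203203=-1.456570935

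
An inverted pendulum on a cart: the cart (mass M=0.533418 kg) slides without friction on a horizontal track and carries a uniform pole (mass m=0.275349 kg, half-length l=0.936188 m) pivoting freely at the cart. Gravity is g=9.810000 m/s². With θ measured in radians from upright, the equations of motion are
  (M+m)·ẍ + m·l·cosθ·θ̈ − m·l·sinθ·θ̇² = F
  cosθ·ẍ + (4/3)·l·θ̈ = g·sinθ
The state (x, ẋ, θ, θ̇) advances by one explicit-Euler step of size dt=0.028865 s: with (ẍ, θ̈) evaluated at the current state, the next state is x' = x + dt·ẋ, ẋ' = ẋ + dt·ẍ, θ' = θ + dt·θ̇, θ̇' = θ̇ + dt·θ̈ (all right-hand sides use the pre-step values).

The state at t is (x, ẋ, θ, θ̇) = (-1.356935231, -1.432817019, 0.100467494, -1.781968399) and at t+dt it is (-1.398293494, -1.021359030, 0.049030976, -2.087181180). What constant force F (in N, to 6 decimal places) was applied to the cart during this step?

ẍ = (ẋ'−ẋ)/dt = (-1.021359030−-1.432817019)/0.028865 = 14.254564
θ̈ = (θ̇'−θ̇)/dt = (-2.087181180−-1.781968399)/0.028865 = -10.573802
sinθ=0.100299, cosθ=0.994957
F = (M+m)·ẍ + m·l·cosθ·θ̈ − m·l·sinθ·θ̇² = 11.528621 + -2.711953 − 0.082100 = 8.734568

F = 8.734568 N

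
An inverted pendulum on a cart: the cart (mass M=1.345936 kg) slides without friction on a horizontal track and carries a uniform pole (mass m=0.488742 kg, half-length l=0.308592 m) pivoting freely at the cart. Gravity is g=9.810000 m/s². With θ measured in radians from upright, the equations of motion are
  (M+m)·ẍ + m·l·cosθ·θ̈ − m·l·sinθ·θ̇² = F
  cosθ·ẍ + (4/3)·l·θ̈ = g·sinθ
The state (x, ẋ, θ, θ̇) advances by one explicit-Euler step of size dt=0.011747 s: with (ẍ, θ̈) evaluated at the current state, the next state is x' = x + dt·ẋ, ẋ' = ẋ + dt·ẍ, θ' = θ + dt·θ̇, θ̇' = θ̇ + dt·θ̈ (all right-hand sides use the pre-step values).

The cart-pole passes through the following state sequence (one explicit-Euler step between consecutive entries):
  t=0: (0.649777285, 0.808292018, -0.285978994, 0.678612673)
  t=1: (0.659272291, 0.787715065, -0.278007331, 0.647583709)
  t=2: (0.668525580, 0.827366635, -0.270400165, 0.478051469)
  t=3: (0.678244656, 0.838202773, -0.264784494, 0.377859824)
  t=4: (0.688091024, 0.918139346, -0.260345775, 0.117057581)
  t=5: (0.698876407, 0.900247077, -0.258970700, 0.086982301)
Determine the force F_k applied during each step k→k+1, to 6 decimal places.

step 0→1:
  ẍ = (ẋ'−ẋ)/dt = (0.787715065−0.808292018)/0.011747 = -1.751677
  θ̈ = (θ̇'−θ̇)/dt = (0.647583709−0.678612673)/0.011747 = -2.641437
  sinθ=-0.282097, cosθ=0.959386
  F = (M+m)·ẍ + m·l·cosθ·θ̈ − m·l·sinθ·θ̇² = -3.213764 + -0.382206 − -0.019593 = -3.576377
step 1→2:
  ẍ = (ẋ'−ẋ)/dt = (0.827366635−0.787715065)/0.011747 = 3.375464
  θ̈ = (θ̇'−θ̇)/dt = (0.478051469−0.647583709)/0.011747 = -14.431961
  sinθ=-0.274440, cosθ=0.961604
  F = (M+m)·ẍ + m·l·cosθ·θ̈ − m·l·sinθ·θ̇² = 6.192889 + -2.093081 − -0.017358 = 4.117166
step 2→3:
  ẍ = (ẋ'−ẋ)/dt = (0.838202773−0.827366635)/0.011747 = 0.922460
  θ̈ = (θ̇'−θ̇)/dt = (0.377859824−0.478051469)/0.011747 = -8.529126
  sinθ=-0.267117, cosθ=0.963664
  F = (M+m)·ẍ + m·l·cosθ·θ̈ − m·l·sinθ·θ̇² = 1.692417 + -1.239637 − -0.009207 = 0.461987
step 3→4:
  ẍ = (ẋ'−ẋ)/dt = (0.918139346−0.838202773)/0.011747 = 6.804850
  θ̈ = (θ̇'−θ̇)/dt = (0.117057581−0.377859824)/0.011747 = -22.201604
  sinθ=-0.261701, cosθ=0.965149
  F = (M+m)·ẍ + m·l·cosθ·θ̈ − m·l·sinθ·θ̇² = 12.484709 + -3.231789 − -0.005635 = 9.258555
step 4→5:
  ẍ = (ẋ'−ẋ)/dt = (0.900247077−0.918139346)/0.011747 = -1.523135
  θ̈ = (θ̇'−θ̇)/dt = (0.086982301−0.117057581)/0.011747 = -2.560252
  sinθ=-0.257415, cosθ=0.966301
  F = (M+m)·ẍ + m·l·cosθ·θ̈ − m·l·sinθ·θ̇² = -2.794463 + -0.373129 − -0.000532 = -3.167060

F_0 = -3.576377 N
F_1 = 4.117166 N
F_2 = 0.461987 N
F_3 = 9.258555 N
F_4 = -3.167060 N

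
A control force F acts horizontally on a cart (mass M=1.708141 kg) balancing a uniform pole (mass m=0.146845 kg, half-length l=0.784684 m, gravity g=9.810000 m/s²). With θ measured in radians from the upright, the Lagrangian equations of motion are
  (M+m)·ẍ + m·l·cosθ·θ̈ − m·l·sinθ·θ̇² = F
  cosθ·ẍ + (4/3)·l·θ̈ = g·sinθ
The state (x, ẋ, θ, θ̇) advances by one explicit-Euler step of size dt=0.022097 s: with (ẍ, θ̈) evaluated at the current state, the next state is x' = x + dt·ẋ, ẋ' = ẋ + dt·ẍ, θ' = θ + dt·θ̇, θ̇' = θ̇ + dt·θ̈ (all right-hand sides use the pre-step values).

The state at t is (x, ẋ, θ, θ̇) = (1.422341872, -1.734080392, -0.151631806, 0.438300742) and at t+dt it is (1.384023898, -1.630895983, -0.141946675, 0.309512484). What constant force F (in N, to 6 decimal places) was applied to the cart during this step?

F = 8.001535 N

ẍ = (ẋ'−ẋ)/dt = (-1.630895983−-1.734080392)/0.022097 = 4.669612
θ̈ = (θ̇'−θ̇)/dt = (0.309512484−0.438300742)/0.022097 = -5.828314
sinθ=-0.151051, cosθ=0.988526
F = (M+m)·ẍ + m·l·cosθ·θ̈ − m·l·sinθ·θ̇² = 8.662064 + -0.663873 − -0.003344 = 8.001535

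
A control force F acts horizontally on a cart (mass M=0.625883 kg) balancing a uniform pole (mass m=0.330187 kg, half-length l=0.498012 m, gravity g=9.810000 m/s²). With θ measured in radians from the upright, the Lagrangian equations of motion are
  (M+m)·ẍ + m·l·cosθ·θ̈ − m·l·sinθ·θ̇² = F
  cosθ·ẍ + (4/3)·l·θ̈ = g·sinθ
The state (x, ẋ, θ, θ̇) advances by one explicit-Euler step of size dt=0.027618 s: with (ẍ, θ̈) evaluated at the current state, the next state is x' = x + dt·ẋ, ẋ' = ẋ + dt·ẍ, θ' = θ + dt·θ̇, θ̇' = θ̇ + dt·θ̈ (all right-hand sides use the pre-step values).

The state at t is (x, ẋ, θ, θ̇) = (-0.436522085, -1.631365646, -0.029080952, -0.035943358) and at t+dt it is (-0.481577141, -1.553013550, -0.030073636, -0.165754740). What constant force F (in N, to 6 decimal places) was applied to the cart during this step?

F = 1.939803 N

ẍ = (ẋ'−ẋ)/dt = (-1.553013550−-1.631365646)/0.027618 = 2.836994
θ̈ = (θ̇'−θ̇)/dt = (-0.165754740−-0.035943358)/0.027618 = -4.700246
sinθ=-0.029077, cosθ=0.999577
F = (M+m)·ẍ + m·l·cosθ·θ̈ − m·l·sinθ·θ̇² = 2.712365 + -0.772568 − -0.000006 = 1.939803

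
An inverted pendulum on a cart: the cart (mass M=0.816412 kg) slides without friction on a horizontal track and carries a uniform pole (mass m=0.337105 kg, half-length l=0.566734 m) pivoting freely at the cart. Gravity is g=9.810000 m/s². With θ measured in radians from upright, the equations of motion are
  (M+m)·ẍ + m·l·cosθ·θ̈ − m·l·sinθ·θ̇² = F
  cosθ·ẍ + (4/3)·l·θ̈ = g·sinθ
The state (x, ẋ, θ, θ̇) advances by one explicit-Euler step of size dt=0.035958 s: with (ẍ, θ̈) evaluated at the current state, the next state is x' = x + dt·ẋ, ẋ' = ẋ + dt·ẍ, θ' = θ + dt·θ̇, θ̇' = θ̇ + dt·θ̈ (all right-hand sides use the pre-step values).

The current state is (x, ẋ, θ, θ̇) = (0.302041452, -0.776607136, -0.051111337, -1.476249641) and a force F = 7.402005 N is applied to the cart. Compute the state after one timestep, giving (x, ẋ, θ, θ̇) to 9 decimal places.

(0.274116213, -0.477114820, -0.104194322, -1.895921102)

sinθ=-0.051089086, cosθ=0.998694100
temp = (F + m·l·θ̇²·sinθ)/(M+m) = (7.402005 + -0.021271211)/1.153517 = 6.398461219
θ̈ = (g·sinθ − cosθ·temp)/(l·(4/3 − m·cos²θ/(M+m))) = -11.671156926
ẍ = temp − m·l·θ̈·cosθ/(M+m) = 8.328948103
Euler: x'=0.302041452+0.035958·-0.776607136=0.274116213, ẋ'=-0.776607136+0.035958·8.328948103=-0.477114820
       θ'=-0.051111337+0.035958·-1.476249641=-0.104194322, θ̇'=-1.476249641+0.035958·-11.671156926=-1.895921102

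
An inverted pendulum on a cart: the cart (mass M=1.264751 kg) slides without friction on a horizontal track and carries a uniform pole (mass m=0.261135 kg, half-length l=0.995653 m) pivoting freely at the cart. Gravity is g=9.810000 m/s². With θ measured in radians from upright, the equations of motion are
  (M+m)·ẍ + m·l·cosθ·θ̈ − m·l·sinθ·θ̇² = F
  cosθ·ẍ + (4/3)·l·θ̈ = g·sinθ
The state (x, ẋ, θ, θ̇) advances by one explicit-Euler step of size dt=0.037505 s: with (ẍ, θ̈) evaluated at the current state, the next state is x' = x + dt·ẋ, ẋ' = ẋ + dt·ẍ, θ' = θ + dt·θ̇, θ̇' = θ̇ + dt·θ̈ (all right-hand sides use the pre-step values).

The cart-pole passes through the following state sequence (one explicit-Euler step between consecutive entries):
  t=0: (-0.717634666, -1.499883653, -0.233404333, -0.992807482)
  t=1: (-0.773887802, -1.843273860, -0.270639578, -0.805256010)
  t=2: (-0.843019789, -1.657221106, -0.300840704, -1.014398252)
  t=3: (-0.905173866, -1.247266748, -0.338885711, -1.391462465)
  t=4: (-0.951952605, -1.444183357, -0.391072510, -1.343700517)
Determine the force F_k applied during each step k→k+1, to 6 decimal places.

step 0→1:
  ẍ = (ẋ'−ẋ)/dt = (-1.843273860−-1.499883653)/0.037505 = -9.155851
  θ̈ = (θ̇'−θ̇)/dt = (-0.805256010−-0.992807482)/0.037505 = 5.000706
  sinθ=-0.231291, cosθ=0.972885
  F = (M+m)·ẍ + m·l·cosθ·θ̈ − m·l·sinθ·θ̇² = -13.970785 + 1.264928 − -0.059274 = -12.646584
step 1→2:
  ẍ = (ẋ'−ẋ)/dt = (-1.657221106−-1.843273860)/0.037505 = 4.960745
  θ̈ = (θ̇'−θ̇)/dt = (-1.014398252−-0.805256010)/0.037505 = -5.576383
  sinθ=-0.267348, cosθ=0.963600
  F = (M+m)·ẍ + m·l·cosθ·θ̈ − m·l·sinθ·θ̇² = 7.569532 + -1.397084 − -0.045073 = 6.217521
step 2→3:
  ẍ = (ẋ'−ẋ)/dt = (-1.247266748−-1.657221106)/0.037505 = 10.930659
  θ̈ = (θ̇'−θ̇)/dt = (-1.391462465−-1.014398252)/0.037505 = -10.053705
  sinθ=-0.296323, cosθ=0.955088
  F = (M+m)·ẍ + m·l·cosθ·θ̈ − m·l·sinθ·θ̇² = 16.678939 + -2.496563 − -0.079279 = 14.261655
step 3→4:
  ẍ = (ẋ'−ẋ)/dt = (-1.444183357−-1.247266748)/0.037505 = -5.250410
  θ̈ = (θ̇'−θ̇)/dt = (-1.343700517−-1.391462465)/0.037505 = 1.273482
  sinθ=-0.332436, cosθ=0.943126
  F = (M+m)·ẍ + m·l·cosθ·θ̈ − m·l·sinθ·θ̇² = -8.011526 + 0.312274 − -0.167350 = -7.531903

F_0 = -12.646584 N
F_1 = 6.217521 N
F_2 = 14.261655 N
F_3 = -7.531903 N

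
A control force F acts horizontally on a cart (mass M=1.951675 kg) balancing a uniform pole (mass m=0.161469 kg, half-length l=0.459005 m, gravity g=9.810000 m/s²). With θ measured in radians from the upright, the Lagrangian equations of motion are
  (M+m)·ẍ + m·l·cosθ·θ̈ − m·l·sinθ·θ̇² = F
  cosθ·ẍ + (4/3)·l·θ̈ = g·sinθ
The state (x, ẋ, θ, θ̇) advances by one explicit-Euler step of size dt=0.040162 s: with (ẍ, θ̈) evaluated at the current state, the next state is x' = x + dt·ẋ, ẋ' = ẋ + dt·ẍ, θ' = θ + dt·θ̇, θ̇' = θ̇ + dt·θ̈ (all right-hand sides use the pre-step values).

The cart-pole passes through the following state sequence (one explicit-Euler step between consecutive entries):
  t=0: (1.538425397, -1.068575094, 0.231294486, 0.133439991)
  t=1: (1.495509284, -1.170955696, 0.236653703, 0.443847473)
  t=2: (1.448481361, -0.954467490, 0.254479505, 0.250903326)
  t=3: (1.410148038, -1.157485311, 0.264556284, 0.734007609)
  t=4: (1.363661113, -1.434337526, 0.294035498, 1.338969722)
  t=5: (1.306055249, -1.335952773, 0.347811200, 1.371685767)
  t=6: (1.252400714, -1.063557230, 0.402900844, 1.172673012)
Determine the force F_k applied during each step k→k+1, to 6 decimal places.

F_0 = -4.829537 N
F_1 = 11.041078 N
F_2 = -9.820250 N
F_3 = -13.499603 N
F_4 = 5.195837 N
F_5 = 13.939432 N

step 0→1:
  ẍ = (ẋ'−ẋ)/dt = (-1.170955696−-1.068575094)/0.040162 = -2.549191
  θ̈ = (θ̇'−θ̇)/dt = (0.443847473−0.133439991)/0.040162 = 7.728885
  sinθ=0.229238, cosθ=0.973370
  F = (M+m)·ẍ + m·l·cosθ·θ̈ − m·l·sinθ·θ̇² = -5.386807 + 0.557573 − 0.000303 = -4.829537
step 1→2:
  ẍ = (ẋ'−ẋ)/dt = (-0.954467490−-1.170955696)/0.040162 = 5.390374
  θ̈ = (θ̇'−θ̇)/dt = (0.250903326−0.443847473)/0.040162 = -4.804147
  sinθ=0.234451, cosθ=0.972128
  F = (M+m)·ẍ + m·l·cosθ·θ̈ − m·l·sinθ·θ̇² = 11.390637 + -0.346136 − 0.003423 = 11.041078
step 2→3:
  ẍ = (ẋ'−ẋ)/dt = (-1.157485311−-0.954467490)/0.040162 = -5.054973
  θ̈ = (θ̇'−θ̇)/dt = (0.734007609−0.250903326)/0.040162 = 12.028890
  sinθ=0.251742, cosθ=0.967794
  F = (M+m)·ẍ + m·l·cosθ·θ̈ − m·l·sinθ·θ̇² = -10.681886 + 0.862810 − 0.001175 = -9.820250
step 3→4:
  ẍ = (ẋ'−ẋ)/dt = (-1.434337526−-1.157485311)/0.040162 = -6.893387
  θ̈ = (θ̇'−θ̇)/dt = (1.338969722−0.734007609)/0.040162 = 15.063047
  sinθ=0.261481, cosθ=0.965209
  F = (M+m)·ẍ + m·l·cosθ·θ̈ − m·l·sinθ·θ̇² = -14.566720 + 1.077558 − 0.010441 = -13.499603
step 4→5:
  ẍ = (ẋ'−ẋ)/dt = (-1.335952773−-1.434337526)/0.040162 = 2.449698
  θ̈ = (θ̇'−θ̇)/dt = (1.371685767−1.338969722)/0.040162 = 0.814602
  sinθ=0.289817, cosθ=0.957082
  F = (M+m)·ẍ + m·l·cosθ·θ̈ − m·l·sinθ·θ̇² = 5.176564 + 0.057783 − 0.038510 = 5.195837
step 5→6:
  ẍ = (ẋ'−ẋ)/dt = (-1.063557230−-1.335952773)/0.040162 = 6.782420
  θ̈ = (θ̇'−θ̇)/dt = (1.172673012−1.371685767)/0.040162 = -4.955250
  sinθ=0.340841, cosθ=0.940121
  F = (M+m)·ẍ + m·l·cosθ·θ̈ − m·l·sinθ·θ̇² = 14.332230 + -0.345268 − 0.047530 = 13.939432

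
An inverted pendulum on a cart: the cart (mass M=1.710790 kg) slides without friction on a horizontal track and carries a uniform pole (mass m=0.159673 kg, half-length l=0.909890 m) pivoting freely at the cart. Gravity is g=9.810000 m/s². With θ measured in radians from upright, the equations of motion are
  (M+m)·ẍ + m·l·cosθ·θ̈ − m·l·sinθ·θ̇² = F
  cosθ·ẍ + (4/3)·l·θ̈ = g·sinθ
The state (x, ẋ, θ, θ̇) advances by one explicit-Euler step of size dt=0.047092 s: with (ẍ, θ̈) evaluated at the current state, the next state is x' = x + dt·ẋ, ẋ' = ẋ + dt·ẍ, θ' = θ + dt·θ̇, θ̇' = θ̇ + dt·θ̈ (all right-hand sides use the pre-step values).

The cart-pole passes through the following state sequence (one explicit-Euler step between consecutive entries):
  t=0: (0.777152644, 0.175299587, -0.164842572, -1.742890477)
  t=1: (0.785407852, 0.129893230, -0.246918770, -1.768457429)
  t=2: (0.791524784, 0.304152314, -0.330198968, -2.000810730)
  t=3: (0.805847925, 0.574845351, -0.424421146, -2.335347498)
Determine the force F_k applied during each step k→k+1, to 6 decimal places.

step 0→1:
  ẍ = (ẋ'−ẋ)/dt = (0.129893230−0.175299587)/0.047092 = -0.964205
  θ̈ = (θ̇'−θ̇)/dt = (-1.768457429−-1.742890477)/0.047092 = -0.542915
  sinθ=-0.164097, cosθ=0.986444
  F = (M+m)·ẍ + m·l·cosθ·θ̈ − m·l·sinθ·θ̇² = -1.803510 + -0.077808 − -0.072420 = -1.808898
step 1→2:
  ẍ = (ẋ'−ẋ)/dt = (0.304152314−0.129893230)/0.047092 = 3.700397
  θ̈ = (θ̇'−θ̇)/dt = (-2.000810730−-1.768457429)/0.047092 = -4.934029
  sinθ=-0.244417, cosθ=0.969670
  F = (M+m)·ẍ + m·l·cosθ·θ̈ − m·l·sinθ·θ̇² = 6.921455 + -0.695098 − -0.111056 = 6.337413
step 2→3:
  ẍ = (ẋ'−ẋ)/dt = (0.574845351−0.304152314)/0.047092 = 5.748175
  θ̈ = (θ̇'−θ̇)/dt = (-2.335347498−-2.000810730)/0.047092 = -7.103898
  sinθ=-0.324231, cosθ=0.945978
  F = (M+m)·ẍ + m·l·cosθ·θ̈ − m·l·sinθ·θ̇² = 10.751748 + -0.976333 − -0.188576 = 9.963991

F_0 = -1.808898 N
F_1 = 6.337413 N
F_2 = 9.963991 N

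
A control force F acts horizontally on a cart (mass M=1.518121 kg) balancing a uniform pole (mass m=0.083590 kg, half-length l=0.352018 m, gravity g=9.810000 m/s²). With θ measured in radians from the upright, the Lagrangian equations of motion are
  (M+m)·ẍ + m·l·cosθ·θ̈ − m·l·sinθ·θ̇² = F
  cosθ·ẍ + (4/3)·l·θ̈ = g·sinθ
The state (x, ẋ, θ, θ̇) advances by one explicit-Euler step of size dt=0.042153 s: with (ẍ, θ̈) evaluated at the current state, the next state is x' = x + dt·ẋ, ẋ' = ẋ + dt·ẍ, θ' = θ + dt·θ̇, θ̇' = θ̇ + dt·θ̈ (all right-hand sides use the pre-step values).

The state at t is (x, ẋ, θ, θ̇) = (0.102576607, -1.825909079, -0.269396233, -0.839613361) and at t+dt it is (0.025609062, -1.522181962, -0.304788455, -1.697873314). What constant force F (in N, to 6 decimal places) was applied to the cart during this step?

ẍ = (ẋ'−ẋ)/dt = (-1.522181962−-1.825909079)/0.042153 = 7.205350
θ̈ = (θ̇'−θ̇)/dt = (-1.697873314−-0.839613361)/0.042153 = -20.360590
sinθ=-0.266149, cosθ=0.963932
F = (M+m)·ẍ + m·l·cosθ·θ̈ − m·l·sinθ·θ̇² = 11.540888 + -0.577505 − -0.005521 = 10.968904

F = 10.968904 N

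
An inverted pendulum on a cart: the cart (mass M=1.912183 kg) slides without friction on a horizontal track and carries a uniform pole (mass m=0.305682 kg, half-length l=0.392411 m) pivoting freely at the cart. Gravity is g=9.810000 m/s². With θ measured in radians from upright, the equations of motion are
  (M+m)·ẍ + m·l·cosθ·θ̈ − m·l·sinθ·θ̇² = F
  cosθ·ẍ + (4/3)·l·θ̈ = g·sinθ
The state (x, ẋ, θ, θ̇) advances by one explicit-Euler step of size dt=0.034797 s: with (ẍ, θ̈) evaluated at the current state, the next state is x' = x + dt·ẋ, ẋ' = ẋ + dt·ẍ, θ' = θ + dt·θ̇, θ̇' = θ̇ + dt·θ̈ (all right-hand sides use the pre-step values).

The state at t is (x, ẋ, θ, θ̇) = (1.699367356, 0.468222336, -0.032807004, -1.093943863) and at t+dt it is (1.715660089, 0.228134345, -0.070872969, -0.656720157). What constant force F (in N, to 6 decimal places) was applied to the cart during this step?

ẍ = (ẋ'−ẋ)/dt = (0.228134345−0.468222336)/0.034797 = -6.899675
θ̈ = (θ̇'−θ̇)/dt = (-0.656720157−-1.093943863)/0.034797 = 12.564983
sinθ=-0.032801, cosθ=0.999462
F = (M+m)·ẍ + m·l·cosθ·θ̈ − m·l·sinθ·θ̇² = -15.302548 + 1.506396 − -0.004709 = -13.791443

F = -13.791443 N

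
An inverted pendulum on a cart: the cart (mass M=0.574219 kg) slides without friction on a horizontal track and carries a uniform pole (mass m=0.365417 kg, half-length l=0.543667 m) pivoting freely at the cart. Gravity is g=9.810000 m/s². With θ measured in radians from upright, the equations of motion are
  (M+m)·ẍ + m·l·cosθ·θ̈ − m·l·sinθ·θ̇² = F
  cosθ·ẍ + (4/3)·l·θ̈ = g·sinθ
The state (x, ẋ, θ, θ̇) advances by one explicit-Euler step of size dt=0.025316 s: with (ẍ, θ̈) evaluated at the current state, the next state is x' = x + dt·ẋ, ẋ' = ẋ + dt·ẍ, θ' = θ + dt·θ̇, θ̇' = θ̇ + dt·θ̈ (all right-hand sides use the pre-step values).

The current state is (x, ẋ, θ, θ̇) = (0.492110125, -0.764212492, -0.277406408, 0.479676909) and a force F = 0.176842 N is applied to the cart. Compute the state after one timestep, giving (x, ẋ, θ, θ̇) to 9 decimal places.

(0.472763322, -0.732021133, -0.265262907, 0.343139791)

sinθ=-0.273862136, cosθ=0.961768959
temp = (F + m·l·θ̇²·sinθ)/(M+m) = (0.176842 + -0.012518472)/0.939636 = 0.174879983
θ̈ = (g·sinθ − cosθ·temp)/(l·(4/3 − m·cos²θ/(M+m))) = -5.393313247
ẍ = temp − m·l·θ̈·cosθ/(M+m) = 1.271581576
Euler: x'=0.492110125+0.025316·-0.764212492=0.472763322, ẋ'=-0.764212492+0.025316·1.271581576=-0.732021133
       θ'=-0.277406408+0.025316·0.479676909=-0.265262907, θ̇'=0.479676909+0.025316·-5.393313247=0.343139791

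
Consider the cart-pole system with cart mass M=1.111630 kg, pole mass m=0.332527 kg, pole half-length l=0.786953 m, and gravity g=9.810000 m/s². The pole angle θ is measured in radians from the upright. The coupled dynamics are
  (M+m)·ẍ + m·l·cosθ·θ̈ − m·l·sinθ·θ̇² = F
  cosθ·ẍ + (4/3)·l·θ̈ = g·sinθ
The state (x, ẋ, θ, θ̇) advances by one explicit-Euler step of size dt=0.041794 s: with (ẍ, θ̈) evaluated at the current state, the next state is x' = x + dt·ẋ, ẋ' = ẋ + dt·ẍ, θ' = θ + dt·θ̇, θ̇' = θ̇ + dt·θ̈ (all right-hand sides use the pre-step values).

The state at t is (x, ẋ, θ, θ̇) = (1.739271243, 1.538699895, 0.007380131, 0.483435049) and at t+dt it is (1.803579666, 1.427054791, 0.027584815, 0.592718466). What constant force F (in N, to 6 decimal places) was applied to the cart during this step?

ẍ = (ẋ'−ẋ)/dt = (1.427054791−1.538699895)/0.041794 = -2.671319
θ̈ = (θ̇'−θ̇)/dt = (0.592718466−0.483435049)/0.041794 = 2.614811
sinθ=0.007380, cosθ=0.999973
F = (M+m)·ẍ + m·l·cosθ·θ̈ − m·l·sinθ·θ̇² = -3.857804 + 0.684233 − 0.000451 = -3.174022

F = -3.174022 N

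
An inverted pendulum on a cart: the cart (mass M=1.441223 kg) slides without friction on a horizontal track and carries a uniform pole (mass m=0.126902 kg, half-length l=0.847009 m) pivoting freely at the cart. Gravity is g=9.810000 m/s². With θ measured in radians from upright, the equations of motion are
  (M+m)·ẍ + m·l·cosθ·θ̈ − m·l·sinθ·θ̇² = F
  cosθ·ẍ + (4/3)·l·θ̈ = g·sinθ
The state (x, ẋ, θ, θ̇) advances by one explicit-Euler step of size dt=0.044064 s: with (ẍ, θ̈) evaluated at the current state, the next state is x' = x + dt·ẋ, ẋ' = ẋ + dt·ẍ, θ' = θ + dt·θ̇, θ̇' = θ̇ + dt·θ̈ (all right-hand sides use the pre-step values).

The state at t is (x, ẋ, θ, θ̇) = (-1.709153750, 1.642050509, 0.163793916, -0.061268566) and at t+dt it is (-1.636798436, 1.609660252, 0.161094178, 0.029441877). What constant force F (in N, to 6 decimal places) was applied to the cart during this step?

ẍ = (ẋ'−ẋ)/dt = (1.609660252−1.642050509)/0.044064 = -0.735073
θ̈ = (θ̇'−θ̇)/dt = (0.029441877−-0.061268566)/0.044064 = 2.058607
sinθ=0.163063, cosθ=0.986616
F = (M+m)·ẍ + m·l·cosθ·θ̈ − m·l·sinθ·θ̇² = -1.152686 + 0.218312 − 0.000066 = -0.934440

F = -0.934440 N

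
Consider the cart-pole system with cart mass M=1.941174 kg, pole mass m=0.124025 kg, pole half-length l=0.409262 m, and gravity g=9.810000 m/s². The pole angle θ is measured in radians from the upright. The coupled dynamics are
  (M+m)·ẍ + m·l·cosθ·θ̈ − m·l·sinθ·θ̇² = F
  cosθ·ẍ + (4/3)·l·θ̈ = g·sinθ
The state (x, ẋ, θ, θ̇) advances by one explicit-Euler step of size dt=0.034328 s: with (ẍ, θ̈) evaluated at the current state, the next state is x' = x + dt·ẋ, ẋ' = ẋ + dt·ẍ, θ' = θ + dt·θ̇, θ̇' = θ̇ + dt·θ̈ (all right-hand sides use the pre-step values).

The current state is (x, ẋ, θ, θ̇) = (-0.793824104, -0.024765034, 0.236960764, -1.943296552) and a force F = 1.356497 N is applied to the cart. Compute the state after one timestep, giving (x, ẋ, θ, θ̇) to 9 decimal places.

sinθ=0.234749408, cosθ=0.972055922
temp = (F + m·l·θ̇²·sinθ)/(M+m) = (1.356497 + 0.044998012)/2.065199 = 0.678624681
θ̈ = (g·sinθ − cosθ·temp)/(l·(4/3 − m·cos²θ/(M+m))) = 3.145185802
ẍ = temp − m·l·θ̈·cosθ/(M+m) = 0.603482065
Euler: x'=-0.793824104+0.034328·-0.024765034=-0.794674238, ẋ'=-0.024765034+0.034328·0.603482065=-0.004048702
       θ'=0.236960764+0.034328·-1.943296552=0.170251280, θ̇'=-1.943296552+0.034328·3.145185802=-1.835328614

(-0.794674238, -0.004048702, 0.170251280, -1.835328614)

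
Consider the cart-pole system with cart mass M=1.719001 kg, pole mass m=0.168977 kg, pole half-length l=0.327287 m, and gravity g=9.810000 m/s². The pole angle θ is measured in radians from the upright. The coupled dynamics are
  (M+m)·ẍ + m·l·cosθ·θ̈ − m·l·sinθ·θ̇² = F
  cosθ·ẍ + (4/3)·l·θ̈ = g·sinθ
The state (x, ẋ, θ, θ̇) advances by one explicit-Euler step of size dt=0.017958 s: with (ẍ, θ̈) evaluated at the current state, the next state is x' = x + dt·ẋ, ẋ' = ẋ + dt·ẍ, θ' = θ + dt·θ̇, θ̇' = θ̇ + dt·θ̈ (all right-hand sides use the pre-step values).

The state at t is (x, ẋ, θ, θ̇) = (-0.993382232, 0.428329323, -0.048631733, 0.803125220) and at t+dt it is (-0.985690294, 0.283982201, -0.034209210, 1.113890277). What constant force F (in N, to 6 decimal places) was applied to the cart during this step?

F = -14.217999 N

ẍ = (ẋ'−ẋ)/dt = (0.283982201−0.428329323)/0.017958 = -8.038040
θ̈ = (θ̇'−θ̇)/dt = (1.113890277−0.803125220)/0.017958 = 17.305104
sinθ=-0.048613, cosθ=0.998818
F = (M+m)·ẍ + m·l·cosθ·θ̈ − m·l·sinθ·θ̇² = -15.175643 + 0.955910 − -0.001734 = -14.217999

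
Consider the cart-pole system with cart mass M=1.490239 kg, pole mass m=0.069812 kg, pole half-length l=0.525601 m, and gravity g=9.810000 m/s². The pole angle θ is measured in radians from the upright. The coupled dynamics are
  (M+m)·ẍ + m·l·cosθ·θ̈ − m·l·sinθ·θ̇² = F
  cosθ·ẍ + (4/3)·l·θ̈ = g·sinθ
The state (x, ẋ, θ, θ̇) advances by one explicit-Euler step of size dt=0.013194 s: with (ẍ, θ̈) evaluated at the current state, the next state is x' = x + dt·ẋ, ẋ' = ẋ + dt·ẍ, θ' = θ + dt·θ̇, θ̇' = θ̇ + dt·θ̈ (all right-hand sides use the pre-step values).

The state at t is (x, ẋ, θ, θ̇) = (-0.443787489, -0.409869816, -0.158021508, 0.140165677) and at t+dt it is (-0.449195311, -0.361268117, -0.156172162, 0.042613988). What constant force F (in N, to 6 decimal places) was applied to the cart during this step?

F = 5.478834 N

ẍ = (ẋ'−ẋ)/dt = (-0.361268117−-0.409869816)/0.013194 = 3.683621
θ̈ = (θ̇'−θ̇)/dt = (0.042613988−0.140165677)/0.013194 = -7.393640
sinθ=-0.157365, cosθ=0.987541
F = (M+m)·ẍ + m·l·cosθ·θ̈ − m·l·sinθ·θ̇² = 5.746637 + -0.267917 − -0.000113 = 5.478834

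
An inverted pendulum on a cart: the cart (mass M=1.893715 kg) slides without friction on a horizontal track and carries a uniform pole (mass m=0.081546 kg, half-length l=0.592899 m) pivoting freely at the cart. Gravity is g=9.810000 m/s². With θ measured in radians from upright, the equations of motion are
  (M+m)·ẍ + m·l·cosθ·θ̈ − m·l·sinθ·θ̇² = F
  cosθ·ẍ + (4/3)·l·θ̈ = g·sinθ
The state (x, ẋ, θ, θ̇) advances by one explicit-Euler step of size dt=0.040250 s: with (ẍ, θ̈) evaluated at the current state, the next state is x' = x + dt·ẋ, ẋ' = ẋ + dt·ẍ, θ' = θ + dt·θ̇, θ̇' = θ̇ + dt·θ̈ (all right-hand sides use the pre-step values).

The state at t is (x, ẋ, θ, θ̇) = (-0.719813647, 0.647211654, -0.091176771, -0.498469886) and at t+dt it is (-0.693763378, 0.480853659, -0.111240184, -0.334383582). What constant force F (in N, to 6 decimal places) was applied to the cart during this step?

ẍ = (ẋ'−ẋ)/dt = (0.480853659−0.647211654)/0.040250 = -4.133118
θ̈ = (θ̇'−θ̇)/dt = (-0.334383582−-0.498469886)/0.040250 = 4.076678
sinθ=-0.091050, cosθ=0.995846
F = (M+m)·ẍ + m·l·cosθ·θ̈ − m·l·sinθ·θ̇² = -8.163987 + 0.196283 − -0.001094 = -7.966610

F = -7.966610 N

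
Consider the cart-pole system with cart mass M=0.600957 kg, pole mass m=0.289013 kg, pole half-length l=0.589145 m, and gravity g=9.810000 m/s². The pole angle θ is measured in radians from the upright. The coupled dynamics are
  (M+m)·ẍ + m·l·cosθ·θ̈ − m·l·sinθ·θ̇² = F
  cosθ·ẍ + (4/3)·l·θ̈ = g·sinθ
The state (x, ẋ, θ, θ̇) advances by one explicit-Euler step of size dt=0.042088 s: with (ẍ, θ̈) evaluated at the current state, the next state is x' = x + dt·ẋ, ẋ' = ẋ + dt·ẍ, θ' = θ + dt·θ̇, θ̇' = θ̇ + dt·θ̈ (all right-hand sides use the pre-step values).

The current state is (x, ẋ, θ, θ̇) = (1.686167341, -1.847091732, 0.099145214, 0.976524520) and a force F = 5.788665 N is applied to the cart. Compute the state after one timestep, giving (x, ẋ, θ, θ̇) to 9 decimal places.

(1.608426944, -1.498383303, 0.140245178, 0.586814516)

sinθ=0.098982865, cosθ=0.995089138
temp = (F + m·l·θ̇²·sinθ)/(M+m) = (5.788665 + 0.016071851)/0.889970 = 6.522396093
θ̈ = (g·sinθ − cosθ·temp)/(l·(4/3 − m·cos²θ/(M+m))) = -9.259408958
ẍ = temp − m·l·θ̈·cosθ/(M+m) = 8.285222139
Euler: x'=1.686167341+0.042088·-1.847091732=1.608426944, ẋ'=-1.847091732+0.042088·8.285222139=-1.498383303
       θ'=0.099145214+0.042088·0.976524520=0.140245178, θ̇'=0.976524520+0.042088·-9.259408958=0.586814516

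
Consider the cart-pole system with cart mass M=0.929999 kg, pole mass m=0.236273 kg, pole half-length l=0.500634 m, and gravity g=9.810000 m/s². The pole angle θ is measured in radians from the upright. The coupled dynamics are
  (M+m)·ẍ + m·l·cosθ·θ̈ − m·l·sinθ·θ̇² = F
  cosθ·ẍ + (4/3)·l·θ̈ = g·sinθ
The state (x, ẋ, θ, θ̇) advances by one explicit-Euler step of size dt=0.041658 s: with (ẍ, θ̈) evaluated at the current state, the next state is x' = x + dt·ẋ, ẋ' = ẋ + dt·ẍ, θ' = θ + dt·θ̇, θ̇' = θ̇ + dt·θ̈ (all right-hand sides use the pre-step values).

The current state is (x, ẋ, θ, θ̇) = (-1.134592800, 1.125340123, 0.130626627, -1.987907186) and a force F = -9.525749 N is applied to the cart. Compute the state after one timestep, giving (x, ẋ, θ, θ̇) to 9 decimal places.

sinθ=0.130255457, cosθ=0.991480467
temp = (F + m·l·θ̇²·sinθ)/(M+m) = (-9.525749 + 0.060886719)/1.166272 = -8.115484451
θ̈ = (g·sinθ − cosθ·temp)/(l·(4/3 − m·cos²θ/(M+m))) = 16.421244307
ẍ = temp − m·l·θ̈·cosθ/(M+m) = -9.766780008
Euler: x'=-1.134592800+0.041658·1.125340123=-1.087713381, ẋ'=1.125340123+0.041658·-9.766780008=0.718475601
       θ'=0.130626627+0.041658·-1.987907186=0.047814389, θ̇'=-1.987907186+0.041658·16.421244307=-1.303830991

(-1.087713381, 0.718475601, 0.047814389, -1.303830991)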